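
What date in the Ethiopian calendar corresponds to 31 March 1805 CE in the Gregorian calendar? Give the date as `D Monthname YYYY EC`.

23 Megabit 1797 EC

Julian Day Number of the source date = 2380412.
Converting JDN 2380412 to the Ethiopian calendar gives 23 Megabit 1797 EC.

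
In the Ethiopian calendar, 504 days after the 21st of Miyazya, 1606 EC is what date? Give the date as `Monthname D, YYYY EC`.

The starting date is JDN 2310677; 2310677 + 504 = 2311181.
JDN 2311181 corresponds to Meskerem 4, 1608 EC.

Meskerem 4, 1608 EC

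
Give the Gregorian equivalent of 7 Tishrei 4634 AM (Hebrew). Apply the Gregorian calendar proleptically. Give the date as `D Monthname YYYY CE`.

Both dates share Julian Day Number 2040166; in the Gregorian calendar that is 6 September 873 CE.

6 September 873 CE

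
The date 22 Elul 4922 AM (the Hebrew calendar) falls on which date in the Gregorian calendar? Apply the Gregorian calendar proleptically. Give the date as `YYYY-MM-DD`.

1162-09-10

Both dates share Julian Day Number 2145724; in the Gregorian calendar that is 10 September 1162 CE.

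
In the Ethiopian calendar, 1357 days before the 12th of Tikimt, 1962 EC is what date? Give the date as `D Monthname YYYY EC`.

JDN of the 12th of Tikimt, 1962 EC = 2440517.
2440517 − 1357 = 2439160.
JDN 2439160 in the Ethiopian calendar is 26 Tir 1958 EC.

26 Tir 1958 EC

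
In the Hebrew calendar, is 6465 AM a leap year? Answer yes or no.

Hebrew year 6465 is year 5 of its 19-year Metonic cycle; leap years are at positions 3, 6, 8, 11, 14, 17, 19, so it is a common year (12 months).

no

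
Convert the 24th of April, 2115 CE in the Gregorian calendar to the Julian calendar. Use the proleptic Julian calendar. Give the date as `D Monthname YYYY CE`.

10 April 2115 CE

For dates in this range the Gregorian date is 14 days ahead of the Julian.
24 April 2115 Gregorian − 14 days → 10 April 2115 Julian.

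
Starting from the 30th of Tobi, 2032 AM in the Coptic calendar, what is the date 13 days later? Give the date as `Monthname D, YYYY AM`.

Counting 13 days forward from JDN 2567002 reaches JDN 2567015, which is Meshir 13, 2032 AM.

Meshir 13, 2032 AM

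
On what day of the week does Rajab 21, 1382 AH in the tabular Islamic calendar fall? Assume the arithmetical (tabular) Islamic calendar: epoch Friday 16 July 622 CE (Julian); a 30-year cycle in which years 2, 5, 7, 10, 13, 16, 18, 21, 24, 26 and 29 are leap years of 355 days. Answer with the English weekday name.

Tuesday

In the Gregorian calendar this is 18 December 1962 (JDN 2438017).
Since JDN mod 7 = 1 (0 = Monday), the day is Tuesday.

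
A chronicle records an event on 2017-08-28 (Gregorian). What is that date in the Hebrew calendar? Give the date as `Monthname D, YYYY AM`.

Julian Day Number of the source date = 2457994.
Converting JDN 2457994 to the Hebrew calendar gives 6 Elul 5777 AM.

Elul 6, 5777 AM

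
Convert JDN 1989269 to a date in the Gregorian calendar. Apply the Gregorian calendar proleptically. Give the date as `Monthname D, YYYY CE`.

May 2, 734 CE

Counting from JDN 2299161 = 15 Oct 1582 gives an offset of -309892 days.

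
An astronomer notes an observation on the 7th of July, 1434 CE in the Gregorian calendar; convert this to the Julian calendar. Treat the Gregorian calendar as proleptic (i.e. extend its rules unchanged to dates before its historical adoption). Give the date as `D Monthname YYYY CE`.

The Julian–Gregorian offset here is 9 days (Julian trailing).
7 July 1434 Gregorian − 9 days → 28 June 1434 Julian.

28 June 1434 CE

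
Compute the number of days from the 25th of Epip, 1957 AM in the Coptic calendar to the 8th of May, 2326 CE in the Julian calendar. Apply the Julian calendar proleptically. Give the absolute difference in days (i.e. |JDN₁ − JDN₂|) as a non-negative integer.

JDN of the first date = 2539783.
JDN of the second date = 2570757.
|2570757 − 2539783| = 30974.

30974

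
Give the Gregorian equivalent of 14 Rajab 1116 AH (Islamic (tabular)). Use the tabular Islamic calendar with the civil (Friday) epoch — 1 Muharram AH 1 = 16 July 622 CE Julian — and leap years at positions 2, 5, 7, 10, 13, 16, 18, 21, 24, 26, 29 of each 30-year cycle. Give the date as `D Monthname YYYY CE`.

Julian Day Number of the source date = 2343749.
Converting JDN 2343749 to the Gregorian calendar gives 12 November 1704 CE.

12 November 1704 CE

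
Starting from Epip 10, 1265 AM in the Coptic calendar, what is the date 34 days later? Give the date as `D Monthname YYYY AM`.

14 Mesori 1265 AM

JDN of Epip 10, 1265 AM = 2287015.
2287015 + 34 = 2287049.
JDN 2287049 in the Coptic calendar is 14 Mesori 1265 AM.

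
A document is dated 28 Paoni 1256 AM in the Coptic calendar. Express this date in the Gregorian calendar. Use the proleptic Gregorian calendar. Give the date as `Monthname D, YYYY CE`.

Julian Day Number of the source date = 2283716.
Converting JDN 2283716 to the Gregorian calendar gives 2 July 1540 CE.

July 2, 1540 CE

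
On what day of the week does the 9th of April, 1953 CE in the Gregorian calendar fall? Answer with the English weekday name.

JDN 2434477 mod 7 = 3, and JDN 0 was a Monday, so this is a Thursday.

Thursday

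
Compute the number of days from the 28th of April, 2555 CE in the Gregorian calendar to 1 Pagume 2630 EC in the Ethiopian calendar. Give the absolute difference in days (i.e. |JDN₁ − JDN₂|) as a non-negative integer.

30451

JDN of the first date = 2654372.
JDN of the second date = 2684823.
|2684823 − 2654372| = 30451.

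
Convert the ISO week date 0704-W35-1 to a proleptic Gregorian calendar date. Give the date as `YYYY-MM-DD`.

0704-08-29

ISO week 1 of 704 is the week containing the first Thursday of 704.
Week 35, day 1 (Monday) lands on 0704-08-29.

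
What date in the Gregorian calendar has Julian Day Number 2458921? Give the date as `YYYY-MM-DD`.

Counting from JDN 2299161 = 15 Oct 1582 gives an offset of 159760 days.

2020-03-12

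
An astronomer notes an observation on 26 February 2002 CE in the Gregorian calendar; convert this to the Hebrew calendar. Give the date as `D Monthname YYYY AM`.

Both dates share Julian Day Number 2452332; in the Hebrew calendar that is 14 Adar 5762 AM.

14 Adar 5762 AM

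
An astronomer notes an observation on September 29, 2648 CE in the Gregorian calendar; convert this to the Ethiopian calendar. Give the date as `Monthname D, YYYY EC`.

Both dates share Julian Day Number 2688494; in the Ethiopian calendar that is 14 Meskerem 2641 EC.

Meskerem 14, 2641 EC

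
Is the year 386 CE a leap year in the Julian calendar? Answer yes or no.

no

386 mod 4 = 2, so it is a common year in the Julian calendar.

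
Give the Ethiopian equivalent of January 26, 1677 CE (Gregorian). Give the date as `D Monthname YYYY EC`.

Both dates share Julian Day Number 2333598; in the Ethiopian calendar that is 21 Tir 1669 EC.

21 Tir 1669 EC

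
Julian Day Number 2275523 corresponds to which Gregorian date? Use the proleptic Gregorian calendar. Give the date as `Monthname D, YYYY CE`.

January 26, 1518 CE

JDN 2451545 is 1 Jan 2000; 2275523 is −176022 days from there.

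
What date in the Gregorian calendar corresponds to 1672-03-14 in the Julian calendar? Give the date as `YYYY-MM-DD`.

1672-03-24

The Julian–Gregorian offset here is 10 days (Julian trailing).
14 March 1672 Julian + 10 days → 24 March 1672 Gregorian.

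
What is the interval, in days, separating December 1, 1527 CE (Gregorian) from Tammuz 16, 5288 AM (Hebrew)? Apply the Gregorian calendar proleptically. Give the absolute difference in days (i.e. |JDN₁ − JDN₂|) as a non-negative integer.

225

First date → JDN 2279119; second date → JDN 2279344.
The interval is |2279119 − 2279344| = 225 days.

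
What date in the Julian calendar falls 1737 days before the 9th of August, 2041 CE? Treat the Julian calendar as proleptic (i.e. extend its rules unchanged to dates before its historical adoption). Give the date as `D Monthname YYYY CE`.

6 November 2036 CE

The starting date is JDN 2466754; 2466754 − 1737 = 2465017.
JDN 2465017 corresponds to 6 November 2036 CE.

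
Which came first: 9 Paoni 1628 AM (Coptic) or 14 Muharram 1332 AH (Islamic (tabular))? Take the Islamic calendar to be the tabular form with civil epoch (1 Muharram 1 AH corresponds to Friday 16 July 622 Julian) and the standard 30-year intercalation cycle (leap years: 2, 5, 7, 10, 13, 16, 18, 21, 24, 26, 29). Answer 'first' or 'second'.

The two dates have Julian Day Numbers 2419570 and 2420115 respectively.
Since 2419570 < 2420115, the first date comes first.

first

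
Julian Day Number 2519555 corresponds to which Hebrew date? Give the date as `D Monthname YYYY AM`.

JDN 2519555 is 16 March 2186 in the Gregorian calendar.
In the Hebrew calendar that day is 25 Adar 5946 AM.

25 Adar 5946 AM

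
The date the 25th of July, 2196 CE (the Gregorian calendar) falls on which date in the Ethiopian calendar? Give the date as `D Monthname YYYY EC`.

Both dates share Julian Day Number 2523339; in the Ethiopian calendar that is 17 Hamle 2188 EC.

17 Hamle 2188 EC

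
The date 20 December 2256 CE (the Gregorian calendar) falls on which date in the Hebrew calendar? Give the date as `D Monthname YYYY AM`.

2 Tevet 6017 AM

Julian Day Number of the source date = 2545401.
Converting JDN 2545401 to the Hebrew calendar gives 2 Tevet 6017 AM.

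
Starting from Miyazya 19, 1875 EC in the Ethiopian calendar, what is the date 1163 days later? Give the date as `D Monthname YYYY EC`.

JDN of Miyazya 19, 1875 EC = 2408927.
2408927 + 1163 = 2410090.
JDN 2410090 in the Ethiopian calendar is 26 Sene 1878 EC.

26 Sene 1878 EC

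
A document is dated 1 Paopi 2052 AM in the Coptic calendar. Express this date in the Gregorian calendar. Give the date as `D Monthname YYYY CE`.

15 October 2335 CE

Julian Day Number of the source date = 2574188.
Converting JDN 2574188 to the Gregorian calendar gives 15 October 2335 CE.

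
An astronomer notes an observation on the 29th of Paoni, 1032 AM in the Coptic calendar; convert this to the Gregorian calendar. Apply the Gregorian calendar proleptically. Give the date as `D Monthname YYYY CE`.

1 July 1316 CE

Julian Day Number of the source date = 2201901.
Converting JDN 2201901 to the Gregorian calendar gives 1 July 1316 CE.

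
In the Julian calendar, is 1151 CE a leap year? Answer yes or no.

1151 mod 4 = 3, so it is a common year in the Julian calendar.

no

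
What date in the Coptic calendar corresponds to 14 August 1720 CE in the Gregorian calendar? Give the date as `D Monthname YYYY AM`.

10 Mesori 1436 AM

Both dates share Julian Day Number 2349503; in the Coptic calendar that is 10 Mesori 1436 AM.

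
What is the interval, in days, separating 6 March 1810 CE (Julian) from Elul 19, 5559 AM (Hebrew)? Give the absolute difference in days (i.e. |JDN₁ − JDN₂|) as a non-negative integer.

3832

First date → JDN 2382225; second date → JDN 2378393.
The interval is |2382225 − 2378393| = 3832 days.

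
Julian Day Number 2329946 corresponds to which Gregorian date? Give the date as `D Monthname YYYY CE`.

27 January 1667 CE

JDN 2451545 is 1 Jan 2000; 2329946 is −121599 days from there.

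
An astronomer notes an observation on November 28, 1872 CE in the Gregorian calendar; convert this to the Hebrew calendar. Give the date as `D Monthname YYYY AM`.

Both dates share Julian Day Number 2405126; in the Hebrew calendar that is 27 Cheshvan 5633 AM.

27 Cheshvan 5633 AM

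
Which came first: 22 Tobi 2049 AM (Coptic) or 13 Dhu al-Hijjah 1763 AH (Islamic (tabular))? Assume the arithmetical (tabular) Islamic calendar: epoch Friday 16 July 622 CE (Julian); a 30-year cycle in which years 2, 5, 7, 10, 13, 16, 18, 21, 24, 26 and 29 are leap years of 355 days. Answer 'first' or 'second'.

second

The two dates have Julian Day Numbers 2573203 and 2573171 respectively.
Since 2573171 < 2573203, the second date comes first.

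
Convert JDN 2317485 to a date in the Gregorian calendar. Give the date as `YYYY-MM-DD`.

JDN 2451545 is 1 Jan 2000; 2317485 is −134060 days from there.

1632-12-15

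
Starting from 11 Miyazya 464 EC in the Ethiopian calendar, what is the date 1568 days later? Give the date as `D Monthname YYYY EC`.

JDN of 11 Miyazya 464 EC = 1893552.
1893552 + 1568 = 1895120.
JDN 1895120 in the Ethiopian calendar is 28 Hamle 468 EC.

28 Hamle 468 EC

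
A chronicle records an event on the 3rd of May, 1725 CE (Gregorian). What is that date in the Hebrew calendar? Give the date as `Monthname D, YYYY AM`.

Julian Day Number of the source date = 2351226.
Converting JDN 2351226 to the Hebrew calendar gives 20 Iyar 5485 AM.

Iyar 20, 5485 AM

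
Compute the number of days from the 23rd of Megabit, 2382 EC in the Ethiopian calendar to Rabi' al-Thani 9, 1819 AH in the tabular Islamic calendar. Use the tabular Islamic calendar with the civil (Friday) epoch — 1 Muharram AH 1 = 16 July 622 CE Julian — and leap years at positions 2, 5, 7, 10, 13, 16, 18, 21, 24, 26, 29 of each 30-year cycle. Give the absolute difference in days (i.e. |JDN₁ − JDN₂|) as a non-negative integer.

First date → JDN 2594083; second date → JDN 2592776.
The interval is |2594083 − 2592776| = 1307 days.

1307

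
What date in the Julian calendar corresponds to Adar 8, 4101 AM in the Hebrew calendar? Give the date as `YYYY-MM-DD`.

0341-02-11

The source date corresponds to 12 February 341 in the proleptic Gregorian calendar (JDN 1845650).
That day falls on 11 February 341 CE in the Julian calendar.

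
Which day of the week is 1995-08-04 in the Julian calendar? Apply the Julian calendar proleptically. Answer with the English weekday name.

Thursday

In the Gregorian calendar this is 17 August 1995 (JDN 2449947).
JDN 2449947 mod 7 = 3, and JDN 0 was a Monday, so this is a Thursday.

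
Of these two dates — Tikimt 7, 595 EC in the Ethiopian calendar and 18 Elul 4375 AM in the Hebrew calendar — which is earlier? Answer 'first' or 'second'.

first

First date → JDN 1941215; second date → JDN 1945916.
JDN 1941215 < JDN 1945916, so the first date is earlier.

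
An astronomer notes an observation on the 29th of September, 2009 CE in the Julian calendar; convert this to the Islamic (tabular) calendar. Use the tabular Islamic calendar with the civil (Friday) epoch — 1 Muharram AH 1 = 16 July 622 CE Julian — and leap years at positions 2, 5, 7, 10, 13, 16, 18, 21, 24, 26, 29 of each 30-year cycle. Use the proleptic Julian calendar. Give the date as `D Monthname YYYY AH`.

22 Shawwal 1430 AH

Julian Day Number of the source date = 2455117.
Converting JDN 2455117 to the tabular Islamic calendar gives 22 Shawwal 1430 AH.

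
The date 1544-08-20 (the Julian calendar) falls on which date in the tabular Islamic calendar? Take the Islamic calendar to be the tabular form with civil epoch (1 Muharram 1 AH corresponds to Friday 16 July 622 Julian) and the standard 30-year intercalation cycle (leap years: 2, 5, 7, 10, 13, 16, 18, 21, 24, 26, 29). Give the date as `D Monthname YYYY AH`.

Julian Day Number of the source date = 2285236.
Converting JDN 2285236 to the tabular Islamic calendar gives 1 Jumada al-Thani 951 AH.

1 Jumada al-Thani 951 AH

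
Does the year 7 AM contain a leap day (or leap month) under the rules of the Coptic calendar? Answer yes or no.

7 mod 4 = 3; in the Coptic calendar a year is leap when year mod 4 = 3, so it is a leap year.

yes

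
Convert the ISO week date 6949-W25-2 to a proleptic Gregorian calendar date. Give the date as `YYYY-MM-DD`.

ISO week 1 of 6949 is the week containing the first Thursday of 6949.
Week 25, day 2 (Tuesday) lands on 6949-06-17.

6949-06-17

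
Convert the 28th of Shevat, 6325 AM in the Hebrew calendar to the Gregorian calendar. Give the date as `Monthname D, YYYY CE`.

Both dates share Julian Day Number 2657937; in the Gregorian calendar that is 30 January 2565 CE.

January 30, 2565 CE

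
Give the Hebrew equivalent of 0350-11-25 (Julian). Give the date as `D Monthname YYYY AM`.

8 Kislev 4111 AM

Both dates share Julian Day Number 1849224; in the Hebrew calendar that is 8 Kislev 4111 AM.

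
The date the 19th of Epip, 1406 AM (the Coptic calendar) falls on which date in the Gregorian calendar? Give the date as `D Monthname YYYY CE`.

23 July 1690 CE

Both dates share Julian Day Number 2338524; in the Gregorian calendar that is 23 July 1690 CE.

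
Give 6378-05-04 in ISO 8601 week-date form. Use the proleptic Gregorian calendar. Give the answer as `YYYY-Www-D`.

The weekday is Thursday (ISO weekday 4).
That Thursday belongs to ISO week 18 of ISO year 6378.

6378-W18-4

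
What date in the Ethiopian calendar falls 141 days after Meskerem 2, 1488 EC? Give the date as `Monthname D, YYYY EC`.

Tir 23, 1488 EC

JDN of Meskerem 2, 1488 EC = 2267349.
2267349 + 141 = 2267490.
JDN 2267490 in the Ethiopian calendar is Tir 23, 1488 EC.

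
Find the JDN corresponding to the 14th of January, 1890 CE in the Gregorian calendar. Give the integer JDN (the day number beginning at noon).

JDN 2451545 is 1 January 2000 CE (Gregorian); the target day is −40163 days from there, so JDN = 2411382.

2411382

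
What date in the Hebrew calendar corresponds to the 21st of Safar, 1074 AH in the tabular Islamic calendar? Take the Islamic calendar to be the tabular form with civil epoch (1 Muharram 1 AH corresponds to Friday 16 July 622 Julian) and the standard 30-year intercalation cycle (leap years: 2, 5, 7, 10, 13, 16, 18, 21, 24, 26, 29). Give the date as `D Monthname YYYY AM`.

The source date corresponds to 24 September 1663 in the Gregorian calendar (JDN 2328725).
That day falls on 22 Elul 5423 AM in the Hebrew calendar.

22 Elul 5423 AM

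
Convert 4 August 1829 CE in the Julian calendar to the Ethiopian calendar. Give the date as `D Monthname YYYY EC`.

The source date corresponds to 16 August 1829 in the Gregorian calendar (JDN 2389316).
That day falls on 11 Nehase 1821 EC in the Ethiopian calendar.

11 Nehase 1821 EC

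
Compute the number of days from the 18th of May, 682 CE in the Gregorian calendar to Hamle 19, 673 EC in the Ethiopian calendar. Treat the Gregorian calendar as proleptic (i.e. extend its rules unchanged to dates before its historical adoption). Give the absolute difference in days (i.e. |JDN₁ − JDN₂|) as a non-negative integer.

306

JDN of the first date = 1970293.
JDN of the second date = 1969987.
|1969987 − 1970293| = 306.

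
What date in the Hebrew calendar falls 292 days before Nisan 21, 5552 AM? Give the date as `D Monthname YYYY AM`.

JDN of Nisan 21, 5552 AM = 2375678.
2375678 − 292 = 2375386.
JDN 2375386 in the Hebrew calendar is 24 Sivan 5551 AM.

24 Sivan 5551 AM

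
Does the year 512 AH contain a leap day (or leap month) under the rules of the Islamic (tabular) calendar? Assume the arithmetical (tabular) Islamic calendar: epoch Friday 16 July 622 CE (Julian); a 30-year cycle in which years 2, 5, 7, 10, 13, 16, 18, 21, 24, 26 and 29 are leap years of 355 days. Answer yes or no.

yes

Year 512 AH is year 2 of its 30-year cycle; leap positions are 2, 5, 7, 10, 13, 16, 18, 21, 24, 26, 29, so it is a leap year (355 days).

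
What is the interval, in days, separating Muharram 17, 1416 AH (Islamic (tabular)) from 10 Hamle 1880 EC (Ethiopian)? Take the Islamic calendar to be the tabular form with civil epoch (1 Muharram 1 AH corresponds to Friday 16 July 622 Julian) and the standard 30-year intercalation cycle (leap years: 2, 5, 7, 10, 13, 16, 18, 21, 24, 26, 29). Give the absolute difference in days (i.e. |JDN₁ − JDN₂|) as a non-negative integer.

First date → JDN 2449885; second date → JDN 2410835.
The interval is |2449885 − 2410835| = 39050 days.

39050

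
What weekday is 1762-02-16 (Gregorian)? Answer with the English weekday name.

2364664 ≡ 1 (mod 7); counting from Monday = 0 gives Tuesday.

Tuesday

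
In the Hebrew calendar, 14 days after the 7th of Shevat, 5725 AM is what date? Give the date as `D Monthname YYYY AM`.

JDN of the 7th of Shevat, 5725 AM = 2438771.
2438771 + 14 = 2438785.
JDN 2438785 in the Hebrew calendar is 21 Shevat 5725 AM.

21 Shevat 5725 AM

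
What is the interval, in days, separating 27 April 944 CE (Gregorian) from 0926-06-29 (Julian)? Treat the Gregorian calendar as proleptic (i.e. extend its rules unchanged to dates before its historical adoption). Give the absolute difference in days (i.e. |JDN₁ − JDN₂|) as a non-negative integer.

6507

JDN of the first date = 2065966.
JDN of the second date = 2059459.
|2059459 − 2065966| = 6507.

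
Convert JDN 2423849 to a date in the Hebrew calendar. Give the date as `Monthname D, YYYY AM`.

Adar I 28, 5684 AM

The Gregorian equivalent of JDN 2423849 is 4 March 1924.
In the Hebrew calendar that day is Adar I 28, 5684 AM.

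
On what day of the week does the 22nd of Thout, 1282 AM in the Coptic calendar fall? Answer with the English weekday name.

This is JDN 2292936 (29 September 1565 Gregorian).
JDN 2292936 mod 7 = 2, and JDN 0 was a Monday, so this is a Wednesday.

Wednesday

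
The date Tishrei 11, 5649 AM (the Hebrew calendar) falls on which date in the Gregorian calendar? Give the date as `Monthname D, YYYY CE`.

September 16, 1888 CE

Both dates share Julian Day Number 2410897; in the Gregorian calendar that is 16 September 1888 CE.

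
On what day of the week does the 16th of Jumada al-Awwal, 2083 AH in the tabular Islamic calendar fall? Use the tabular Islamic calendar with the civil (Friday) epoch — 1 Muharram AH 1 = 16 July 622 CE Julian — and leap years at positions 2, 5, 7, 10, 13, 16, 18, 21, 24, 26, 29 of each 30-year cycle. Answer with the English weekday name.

Equivalently 30 November 2642 Gregorian, JDN 2686364.
Since JDN mod 7 = 2 (0 = Monday), the day is Wednesday.

Wednesday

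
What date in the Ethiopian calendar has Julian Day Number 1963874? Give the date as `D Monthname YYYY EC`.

The proleptic Gregorian equivalent of JDN 1963874 is 20 October 664.
In the Ethiopian calendar that day is 20 Tikimt 657 EC.

20 Tikimt 657 EC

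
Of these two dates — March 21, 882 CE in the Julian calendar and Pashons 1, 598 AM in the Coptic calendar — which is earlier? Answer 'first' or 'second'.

first

Converting both to JDN: 2043288 vs 2043324; the smaller is the first.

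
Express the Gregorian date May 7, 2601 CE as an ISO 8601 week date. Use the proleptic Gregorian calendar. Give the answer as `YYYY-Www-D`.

The weekday is Thursday (ISO weekday 4).
That Thursday belongs to ISO week 19 of ISO year 2601.

2601-W19-4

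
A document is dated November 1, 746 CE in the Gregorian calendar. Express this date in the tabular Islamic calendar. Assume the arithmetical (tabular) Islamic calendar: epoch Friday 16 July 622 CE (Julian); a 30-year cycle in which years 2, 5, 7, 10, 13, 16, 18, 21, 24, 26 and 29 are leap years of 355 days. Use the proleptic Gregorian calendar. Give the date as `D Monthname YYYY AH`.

Julian Day Number of the source date = 1993835.
Converting JDN 1993835 to the tabular Islamic calendar gives 7 Safar 129 AH.

7 Safar 129 AH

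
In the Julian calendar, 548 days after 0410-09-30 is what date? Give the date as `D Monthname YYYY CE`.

JDN of 0410-09-30 = 1871083.
1871083 + 548 = 1871631.
JDN 1871631 in the Julian calendar is 31 March 412 CE.

31 March 412 CE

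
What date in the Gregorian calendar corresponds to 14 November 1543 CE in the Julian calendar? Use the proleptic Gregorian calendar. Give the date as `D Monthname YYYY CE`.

24 November 1543 CE

The Julian–Gregorian offset here is 10 days (Julian trailing).
14 November 1543 Julian + 10 days → 24 November 1543 Gregorian.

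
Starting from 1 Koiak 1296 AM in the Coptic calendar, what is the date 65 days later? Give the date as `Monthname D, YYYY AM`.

JDN of 1 Koiak 1296 AM = 2298119.
2298119 + 65 = 2298184.
JDN 2298184 in the Coptic calendar is Meshir 6, 1296 AM.

Meshir 6, 1296 AM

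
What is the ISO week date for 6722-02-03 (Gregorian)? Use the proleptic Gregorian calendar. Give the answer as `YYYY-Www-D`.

6722-W05-5

The weekday is Friday (ISO weekday 5).
That Friday belongs to ISO week 5 of ISO year 6722.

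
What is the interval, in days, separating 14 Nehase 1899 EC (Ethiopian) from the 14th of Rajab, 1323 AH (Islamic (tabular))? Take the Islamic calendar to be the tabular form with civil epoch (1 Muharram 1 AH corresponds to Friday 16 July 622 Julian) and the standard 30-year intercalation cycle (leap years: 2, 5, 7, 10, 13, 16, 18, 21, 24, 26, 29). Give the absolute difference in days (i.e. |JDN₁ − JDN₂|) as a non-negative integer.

JDN of the first date = 2417808.
JDN of the second date = 2417103.
|2417103 − 2417808| = 705.

705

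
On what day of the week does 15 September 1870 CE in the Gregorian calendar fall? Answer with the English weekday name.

Thursday

JDN 2404321 mod 7 = 3, and JDN 0 was a Monday, so this is a Thursday.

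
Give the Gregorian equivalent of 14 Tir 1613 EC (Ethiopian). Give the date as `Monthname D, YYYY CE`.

Julian Day Number of the source date = 2313137.
Converting JDN 2313137 to the Gregorian calendar gives 19 January 1621 CE.

January 19, 1621 CE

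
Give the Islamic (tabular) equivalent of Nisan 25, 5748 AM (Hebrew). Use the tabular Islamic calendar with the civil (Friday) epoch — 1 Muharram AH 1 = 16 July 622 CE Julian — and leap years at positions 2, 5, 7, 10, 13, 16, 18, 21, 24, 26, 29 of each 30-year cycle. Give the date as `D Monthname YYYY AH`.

24 Sha'ban 1408 AH

The source date corresponds to 12 April 1988 in the Gregorian calendar (JDN 2447264).
That day falls on 24 Sha'ban 1408 AH in the tabular Islamic calendar.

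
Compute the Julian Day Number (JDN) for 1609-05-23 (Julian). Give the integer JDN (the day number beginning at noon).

Equivalently 2 June 1609 (Gregorian).
JDN 2299161 is 15 October 1582 CE (Gregorian); the target day is +9727 days from there, so JDN = 2308888.

2308888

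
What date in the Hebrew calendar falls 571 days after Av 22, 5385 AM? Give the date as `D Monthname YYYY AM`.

2 Nisan 5387 AM

JDN of Av 22, 5385 AM = 2314816.
2314816 + 571 = 2315387.
JDN 2315387 in the Hebrew calendar is 2 Nisan 5387 AM.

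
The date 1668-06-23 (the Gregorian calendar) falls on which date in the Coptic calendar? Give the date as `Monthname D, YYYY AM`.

Both dates share Julian Day Number 2330459; in the Coptic calendar that is 19 Paoni 1384 AM.

Paoni 19, 1384 AM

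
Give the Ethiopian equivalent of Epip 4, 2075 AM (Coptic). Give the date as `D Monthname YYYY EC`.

4 Hamle 2351 EC

Julian Day Number of the source date = 2582861.
Converting JDN 2582861 to the Ethiopian calendar gives 4 Hamle 2351 EC.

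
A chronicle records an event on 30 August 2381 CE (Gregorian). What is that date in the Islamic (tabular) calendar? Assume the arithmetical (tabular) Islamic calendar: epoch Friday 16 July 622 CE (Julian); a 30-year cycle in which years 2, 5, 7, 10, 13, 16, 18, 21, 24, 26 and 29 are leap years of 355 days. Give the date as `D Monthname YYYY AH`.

8 Safar 1814 AH

Julian Day Number of the source date = 2590944.
Converting JDN 2590944 to the tabular Islamic calendar gives 8 Safar 1814 AH.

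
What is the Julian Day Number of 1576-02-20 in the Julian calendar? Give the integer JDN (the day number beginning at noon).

Equivalently 1 March 1576 (proleptic Gregorian).
JDN 2400001 is 17 November 1858 CE (Gregorian), MJD 0; the target day is −103259 days from there, so JDN = 2296742.

2296742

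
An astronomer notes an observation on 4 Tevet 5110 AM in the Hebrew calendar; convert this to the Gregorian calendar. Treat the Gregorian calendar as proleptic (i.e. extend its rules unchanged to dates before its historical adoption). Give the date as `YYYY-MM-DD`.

Julian Day Number of the source date = 2214130.
Converting JDN 2214130 to the Gregorian calendar gives 24 December 1349 CE.

1349-12-24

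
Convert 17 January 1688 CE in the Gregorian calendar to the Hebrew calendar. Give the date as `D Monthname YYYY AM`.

15 Shevat 5448 AM

Julian Day Number of the source date = 2337606.
Converting JDN 2337606 to the Hebrew calendar gives 15 Shevat 5448 AM.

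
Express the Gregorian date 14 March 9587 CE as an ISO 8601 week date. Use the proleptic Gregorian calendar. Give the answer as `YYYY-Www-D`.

The weekday is Saturday (ISO weekday 6).
That Saturday belongs to ISO week 11 of ISO year 9587.

9587-W11-6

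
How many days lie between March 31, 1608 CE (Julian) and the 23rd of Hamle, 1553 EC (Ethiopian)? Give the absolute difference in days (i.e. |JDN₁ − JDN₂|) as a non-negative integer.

17059

JDN of the first date = 2308470.
JDN of the second date = 2291411.
|2291411 − 2308470| = 17059.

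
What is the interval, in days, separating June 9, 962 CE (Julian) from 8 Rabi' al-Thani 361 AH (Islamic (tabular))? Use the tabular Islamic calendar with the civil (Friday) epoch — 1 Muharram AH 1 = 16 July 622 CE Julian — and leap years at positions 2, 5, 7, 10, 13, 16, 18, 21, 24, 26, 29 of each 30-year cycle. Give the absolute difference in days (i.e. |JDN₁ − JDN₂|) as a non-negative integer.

First date → JDN 2072588; second date → JDN 2076108.
The interval is |2072588 − 2076108| = 3520 days.

3520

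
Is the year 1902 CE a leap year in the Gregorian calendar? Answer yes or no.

no

1902 is not divisible by 4, so it is a common year.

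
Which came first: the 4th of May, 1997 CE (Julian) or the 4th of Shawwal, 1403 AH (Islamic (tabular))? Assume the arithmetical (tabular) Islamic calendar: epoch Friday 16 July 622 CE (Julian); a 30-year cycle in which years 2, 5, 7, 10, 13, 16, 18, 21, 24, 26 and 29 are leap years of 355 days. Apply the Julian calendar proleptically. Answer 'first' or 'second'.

First date → JDN 2450586; second date → JDN 2445531.
JDN 2445531 < JDN 2450586, so the second date is earlier.

second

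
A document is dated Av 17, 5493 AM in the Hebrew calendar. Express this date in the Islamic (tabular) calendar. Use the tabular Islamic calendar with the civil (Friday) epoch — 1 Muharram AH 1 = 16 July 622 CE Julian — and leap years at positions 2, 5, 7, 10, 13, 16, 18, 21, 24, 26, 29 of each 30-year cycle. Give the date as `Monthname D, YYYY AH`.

Safar 16, 1146 AH

Julian Day Number of the source date = 2354235.
Converting JDN 2354235 to the tabular Islamic calendar gives 16 Safar 1146 AH.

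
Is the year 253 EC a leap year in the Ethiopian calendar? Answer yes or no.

253 mod 4 = 1; in the Ethiopian calendar a year is leap when year mod 4 = 3, so it is a common year.

no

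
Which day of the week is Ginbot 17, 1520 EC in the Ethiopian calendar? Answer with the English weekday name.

Tuesday

This is JDN 2279292 (22 May 1528 Gregorian).
JDN 2279292 mod 7 = 1, and JDN 0 was a Monday, so this is a Tuesday.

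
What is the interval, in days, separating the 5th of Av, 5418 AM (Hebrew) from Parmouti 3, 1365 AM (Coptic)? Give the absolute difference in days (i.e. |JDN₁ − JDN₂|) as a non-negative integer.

First date → JDN 2326848; second date → JDN 2323443.
The interval is |2326848 − 2323443| = 3405 days.

3405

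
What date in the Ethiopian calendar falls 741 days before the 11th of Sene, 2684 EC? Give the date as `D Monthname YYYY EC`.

1 Sene 2682 EC

JDN of the 11th of Sene, 2684 EC = 2704467.
2704467 − 741 = 2703726.
JDN 2703726 in the Ethiopian calendar is 1 Sene 2682 EC.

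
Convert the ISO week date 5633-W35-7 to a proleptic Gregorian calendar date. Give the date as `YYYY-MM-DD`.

ISO week 1 of 5633 is the week containing the first Thursday of 5633.
Week 35, day 7 (Sunday) lands on 5633-09-04.

5633-09-04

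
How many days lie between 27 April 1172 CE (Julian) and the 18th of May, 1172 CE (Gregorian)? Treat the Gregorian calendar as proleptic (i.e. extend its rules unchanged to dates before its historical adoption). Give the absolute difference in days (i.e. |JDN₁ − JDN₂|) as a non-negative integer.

First date → JDN 2149248; second date → JDN 2149262.
The interval is |2149248 − 2149262| = 14 days.

14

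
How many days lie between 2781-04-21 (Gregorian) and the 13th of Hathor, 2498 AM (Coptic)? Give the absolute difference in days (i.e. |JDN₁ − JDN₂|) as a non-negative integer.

First date → JDN 2736910; second date → JDN 2737131.
The interval is |2736910 − 2737131| = 221 days.

221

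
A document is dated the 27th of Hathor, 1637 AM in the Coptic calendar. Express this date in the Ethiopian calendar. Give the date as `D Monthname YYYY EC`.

Both dates share Julian Day Number 2422665; in the Ethiopian calendar that is 27 Hidar 1913 EC.

27 Hidar 1913 EC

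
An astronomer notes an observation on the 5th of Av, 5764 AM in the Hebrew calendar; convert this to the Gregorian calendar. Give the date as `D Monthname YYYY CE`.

Both dates share Julian Day Number 2453210; in the Gregorian calendar that is 23 July 2004 CE.

23 July 2004 CE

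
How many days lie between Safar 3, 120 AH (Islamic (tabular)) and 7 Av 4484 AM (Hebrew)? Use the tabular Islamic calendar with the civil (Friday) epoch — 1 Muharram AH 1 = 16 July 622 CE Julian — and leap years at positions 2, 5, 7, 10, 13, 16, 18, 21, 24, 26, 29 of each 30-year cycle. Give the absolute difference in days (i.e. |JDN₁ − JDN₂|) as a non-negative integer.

First date → JDN 1990642; second date → JDN 1985712.
The interval is |1990642 − 1985712| = 4930 days.

4930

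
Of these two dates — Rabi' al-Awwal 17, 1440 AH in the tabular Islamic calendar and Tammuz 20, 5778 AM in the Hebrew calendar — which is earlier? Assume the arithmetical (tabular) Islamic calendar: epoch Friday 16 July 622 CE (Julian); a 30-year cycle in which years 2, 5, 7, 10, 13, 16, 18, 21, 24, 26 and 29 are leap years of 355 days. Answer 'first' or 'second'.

Converting both to JDN: 2458449 vs 2458303; the smaller is the second.

second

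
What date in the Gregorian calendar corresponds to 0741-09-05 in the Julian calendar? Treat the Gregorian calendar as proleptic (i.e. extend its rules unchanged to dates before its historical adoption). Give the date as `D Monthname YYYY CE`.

9 September 741 CE

The Julian–Gregorian offset here is 4 days (Julian trailing).
5 September 741 Julian + 4 days → 9 September 741 Gregorian.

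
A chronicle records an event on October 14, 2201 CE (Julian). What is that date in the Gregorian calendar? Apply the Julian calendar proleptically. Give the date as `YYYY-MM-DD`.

2201-10-29

The Julian–Gregorian offset here is 15 days (Julian trailing).
14 October 2201 Julian + 15 days → 29 October 2201 Gregorian.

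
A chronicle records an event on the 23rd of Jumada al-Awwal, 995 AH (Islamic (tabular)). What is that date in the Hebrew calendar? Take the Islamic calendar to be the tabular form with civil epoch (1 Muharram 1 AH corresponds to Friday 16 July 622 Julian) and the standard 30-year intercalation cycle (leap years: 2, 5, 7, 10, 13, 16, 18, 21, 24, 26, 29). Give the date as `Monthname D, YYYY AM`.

The source date corresponds to 1 May 1587 in the Gregorian calendar (JDN 2300820).
That day falls on 23 Nisan 5347 AM in the Hebrew calendar.

Nisan 23, 5347 AM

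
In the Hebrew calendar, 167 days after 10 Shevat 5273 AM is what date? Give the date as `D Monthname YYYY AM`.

JDN of 10 Shevat 5273 AM = 2273698.
2273698 + 167 = 2273865.
JDN 2273865 in the Hebrew calendar is 29 Tammuz 5273 AM.

29 Tammuz 5273 AM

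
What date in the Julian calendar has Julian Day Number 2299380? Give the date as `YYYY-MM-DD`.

1583-05-12

JDN 2299380 is 22 May 1583 in the Gregorian calendar.
In the Julian calendar that day is 1583-05-12.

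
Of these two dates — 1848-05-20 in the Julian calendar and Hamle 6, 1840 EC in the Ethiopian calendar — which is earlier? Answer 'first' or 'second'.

Converting both to JDN: 2396180 vs 2396221; the smaller is the first.

first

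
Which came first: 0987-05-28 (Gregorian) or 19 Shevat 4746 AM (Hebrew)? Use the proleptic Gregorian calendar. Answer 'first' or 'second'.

First date → JDN 2081702; second date → JDN 2081226.
JDN 2081226 < JDN 2081702, so the second date is earlier.

second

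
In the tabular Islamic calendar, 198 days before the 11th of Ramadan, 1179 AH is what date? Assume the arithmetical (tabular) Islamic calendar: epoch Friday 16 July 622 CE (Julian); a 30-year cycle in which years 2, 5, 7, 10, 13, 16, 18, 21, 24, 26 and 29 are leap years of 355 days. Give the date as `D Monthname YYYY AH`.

19 Safar 1179 AH

Counting 198 days back from JDN 2366130 reaches JDN 2365932, which is 19 Safar 1179 AH.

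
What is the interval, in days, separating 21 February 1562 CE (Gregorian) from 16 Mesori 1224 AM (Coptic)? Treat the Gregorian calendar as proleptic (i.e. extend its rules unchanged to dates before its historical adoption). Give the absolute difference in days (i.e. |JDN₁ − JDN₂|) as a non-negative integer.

First date → JDN 2291620; second date → JDN 2272076.
The interval is |2291620 − 2272076| = 19544 days.

19544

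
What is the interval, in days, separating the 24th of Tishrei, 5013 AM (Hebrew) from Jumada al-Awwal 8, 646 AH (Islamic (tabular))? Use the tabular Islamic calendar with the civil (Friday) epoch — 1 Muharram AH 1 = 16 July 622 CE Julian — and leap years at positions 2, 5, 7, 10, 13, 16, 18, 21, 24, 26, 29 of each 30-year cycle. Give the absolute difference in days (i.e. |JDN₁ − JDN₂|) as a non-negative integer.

1491

First date → JDN 2178622; second date → JDN 2177131.
The interval is |2178622 − 2177131| = 1491 days.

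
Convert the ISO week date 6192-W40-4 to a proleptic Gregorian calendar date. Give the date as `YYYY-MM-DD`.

6192-10-04

ISO week 1 of 6192 is the week containing the first Thursday of 6192.
Week 40, day 4 (Thursday) lands on 6192-10-04.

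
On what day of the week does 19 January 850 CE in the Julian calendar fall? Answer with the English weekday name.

Sunday

Equivalently 23 January 850 Gregorian, JDN 2031539.
JDN 2031539 mod 7 = 6, and JDN 0 was a Monday, so this is a Sunday.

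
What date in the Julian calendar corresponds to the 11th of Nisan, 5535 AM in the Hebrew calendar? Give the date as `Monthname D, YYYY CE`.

The source date corresponds to 11 April 1775 in the Gregorian calendar (JDN 2369466).
That day falls on 31 March 1775 CE in the Julian calendar.

March 31, 1775 CE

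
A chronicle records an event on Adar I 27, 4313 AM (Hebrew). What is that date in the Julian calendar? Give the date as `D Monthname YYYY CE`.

Both dates share Julian Day Number 1923099; in the Julian calendar that is 27 February 553 CE.

27 February 553 CE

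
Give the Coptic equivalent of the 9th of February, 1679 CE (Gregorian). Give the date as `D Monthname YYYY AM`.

5 Meshir 1395 AM

Julian Day Number of the source date = 2334342.
Converting JDN 2334342 to the Coptic calendar gives 5 Meshir 1395 AM.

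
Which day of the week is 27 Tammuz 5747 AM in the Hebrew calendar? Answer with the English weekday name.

In the Gregorian calendar this is 24 July 1987 (JDN 2447001).
Since JDN mod 7 = 4 (0 = Monday), the day is Friday.

Friday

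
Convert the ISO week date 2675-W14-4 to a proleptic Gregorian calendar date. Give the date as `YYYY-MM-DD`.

2675-04-08

ISO week 1 of 2675 is the week containing the first Thursday of 2675.
Week 14, day 4 (Thursday) lands on 2675-04-08.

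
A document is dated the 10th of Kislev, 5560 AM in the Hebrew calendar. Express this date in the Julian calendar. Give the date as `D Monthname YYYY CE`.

The source date corresponds to 8 December 1799 in the Gregorian calendar (JDN 2378473).
That day falls on 27 November 1799 CE in the Julian calendar.

27 November 1799 CE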